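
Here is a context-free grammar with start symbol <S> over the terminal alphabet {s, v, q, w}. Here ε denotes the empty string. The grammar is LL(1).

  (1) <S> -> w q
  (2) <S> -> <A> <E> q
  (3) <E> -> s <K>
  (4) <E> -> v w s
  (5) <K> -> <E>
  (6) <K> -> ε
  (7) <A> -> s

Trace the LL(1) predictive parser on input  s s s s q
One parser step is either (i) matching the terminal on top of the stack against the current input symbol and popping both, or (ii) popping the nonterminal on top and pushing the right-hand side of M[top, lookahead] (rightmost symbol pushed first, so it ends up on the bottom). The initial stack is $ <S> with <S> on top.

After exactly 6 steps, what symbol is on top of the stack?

<E>

     Stack        Input        Action
  1  $ <S>        s s s s q $  expand <S> -> <A> <E> q
  2  $ q <E> <A>  s s s s q $  expand <A> -> s
  3  $ q <E> s    s s s s q $  match s
  4  $ q <E>      s s s q $    expand <E> -> s <K>
  5  $ q <K> s    s s s q $    match s
  6  $ q <K>      s s q $      expand <K> -> <E>
Stack after step 6: $ q <E> (top = <E>).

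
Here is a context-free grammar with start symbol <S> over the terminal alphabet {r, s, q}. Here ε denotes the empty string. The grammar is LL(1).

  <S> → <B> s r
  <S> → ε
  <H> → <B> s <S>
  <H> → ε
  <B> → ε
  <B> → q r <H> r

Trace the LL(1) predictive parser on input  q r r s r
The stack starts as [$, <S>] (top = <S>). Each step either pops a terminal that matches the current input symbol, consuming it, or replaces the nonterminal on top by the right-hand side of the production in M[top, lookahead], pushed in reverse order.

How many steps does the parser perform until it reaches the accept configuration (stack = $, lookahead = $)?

8

step 1: stack=$ <S>  input=q r r s r $  — expand <S> → <B> s r
step 2: stack=$ r s <B>  input=q r r s r $  — expand <B> → q r <H> r
step 3: stack=$ r s r <H> r q  input=q r r s r $  — match q
step 4: stack=$ r s r <H> r  input=r r s r $  — match r
step 5: stack=$ r s r <H>  input=r s r $  — expand <H> → ε
step 6: stack=$ r s r  input=r s r $  — match r
step 7: stack=$ r s  input=s r $  — match s
step 8: stack=$ r  input=r $  — match r
Accept reached after 8 steps.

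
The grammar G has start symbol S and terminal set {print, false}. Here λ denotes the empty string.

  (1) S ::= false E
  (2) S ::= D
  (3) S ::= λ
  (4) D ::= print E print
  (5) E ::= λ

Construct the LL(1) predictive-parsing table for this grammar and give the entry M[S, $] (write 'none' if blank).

FIRST(D) = {print}
FIRST(E) = {λ}
FIRST(S) = {λ, false, print}  (via D)
FOLLOW(S) includes $ since S is the start symbol.
FOLLOW(S): S appears on no right-hand side. Thus FOLLOW(S) = {$}.
For S ::= false E: FIRST(false E) = {false}, so it goes in M[S, t] for t ∈ {false}.
For S ::= D: FIRST(D) = {print}, so it goes in M[S, t] for t ∈ {print}.
For S ::= λ: FIRST(λ) = {λ}, so it goes in M[S, t] for t ∈ {}; since λ ∈ FIRST, also for every t ∈ FOLLOW(S) = {$}.

S ::= λ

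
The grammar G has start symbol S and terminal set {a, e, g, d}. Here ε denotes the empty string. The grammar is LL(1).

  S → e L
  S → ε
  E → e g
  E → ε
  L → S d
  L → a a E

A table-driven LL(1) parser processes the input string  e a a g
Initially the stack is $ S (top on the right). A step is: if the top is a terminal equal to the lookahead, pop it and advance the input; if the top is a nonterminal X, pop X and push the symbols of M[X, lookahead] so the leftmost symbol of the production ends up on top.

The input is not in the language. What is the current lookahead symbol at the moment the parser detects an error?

     Stack    Input      Action
  1  $ S      e a a g $  expand S → e L
  2  $ L e    e a a g $  match e
  3  $ L      a a g $    expand L → a a E
  4  $ E a a  a a g $    match a
  5  $ E a    a g $      match a
  6  $ E      g $        error: M[E, g] is empty

g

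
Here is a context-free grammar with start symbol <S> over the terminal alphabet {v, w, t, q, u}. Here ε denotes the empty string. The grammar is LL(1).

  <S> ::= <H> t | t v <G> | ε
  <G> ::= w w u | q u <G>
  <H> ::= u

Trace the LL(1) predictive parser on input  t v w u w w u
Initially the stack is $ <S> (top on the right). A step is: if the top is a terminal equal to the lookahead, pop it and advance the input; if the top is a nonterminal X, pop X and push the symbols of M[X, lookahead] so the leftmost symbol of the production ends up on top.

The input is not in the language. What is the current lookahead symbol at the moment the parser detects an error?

u

     Stack      Input            Action
  1  $ <S>      t v w u w w u $  expand <S> ::= t v <G>
  2  $ <G> v t  t v w u w w u $  match t
  3  $ <G> v    v w u w w u $    match v
  4  $ <G>      w u w w u $      expand <G> ::= w w u
  5  $ u w w    w u w w u $      match w
  6  $ u w      u w w u $        error: top is terminal w but lookahead is u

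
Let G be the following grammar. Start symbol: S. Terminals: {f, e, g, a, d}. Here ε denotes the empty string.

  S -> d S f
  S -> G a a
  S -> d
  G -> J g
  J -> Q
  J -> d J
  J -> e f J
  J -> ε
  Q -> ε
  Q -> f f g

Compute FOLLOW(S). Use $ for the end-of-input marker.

{$, f}

FIRST(Q): from Q->ε we get {ε}; from Q->f f g we get {f}. So FIRST(Q) = {ε, f}.
FIRST(J): from J->Q we get {ε, f}; from J->d J we get {d}; from J->e f J we get {e}; from J->ε we get {ε}. So FIRST(J) = {ε, d, e, f}.
FIRST(G): from G->J g we get {d, e, f, g}. So FIRST(G) = {d, e, f, g}.
FIRST(S): from S->d S f we get {d}; from S->G a a we get {d, e, f, g}; from S->d we get {d}. So FIRST(S) = {d, e, f, g}.
FOLLOW(S) includes $ since S is the start symbol.
FOLLOW(S): in S->d S f, S is followed by f with FIRST {f}. Thus FOLLOW(S) = {$, f}.
FOLLOW(G): in S->G a a, G is followed by a a with FIRST {a}. Thus FOLLOW(G) = {a}.
FOLLOW(J): in G->J g, J is followed by g with FIRST {g}; in J->d J, the suffix after J is empty (adds nothing new); in J->e f J, the suffix after J is empty (adds nothing new). Thus FOLLOW(J) = {g}.
FOLLOW(Q): in J->Q, the suffix after Q is empty, so FOLLOW(Q) ⊇ FOLLOW(J) = {g}. Thus FOLLOW(Q) = {g}.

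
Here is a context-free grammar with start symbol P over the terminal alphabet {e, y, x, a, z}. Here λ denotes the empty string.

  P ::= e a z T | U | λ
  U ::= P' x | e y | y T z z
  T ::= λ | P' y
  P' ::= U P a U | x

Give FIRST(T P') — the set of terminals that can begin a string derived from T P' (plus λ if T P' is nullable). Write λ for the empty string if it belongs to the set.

FIRST(P): from P::=e a z T we get {e}; from P::=U we get {e, x, y}; from P::=λ we get {λ}. So FIRST(P) = {λ, e, x, y}.
FIRST(U): from U::=P' x we get {e, x, y}; from U::=e y we get {e}; from U::=y T z z we get {y}. So FIRST(U) = {e, x, y}.
FIRST(P'): from P'::=U P a U we get {e, x, y}; from P'::=x we get {x}. So FIRST(P') = {e, x, y}.
FIRST(T): from T::=λ we get {λ}; from T::=P' y we get {e, x, y}. So FIRST(T) = {λ, e, x, y}.
FIRST(T P'): take FIRST of each symbol in turn, carrying on past any symbol whose FIRST contains λ; result {e, x, y}.

{e, x, y}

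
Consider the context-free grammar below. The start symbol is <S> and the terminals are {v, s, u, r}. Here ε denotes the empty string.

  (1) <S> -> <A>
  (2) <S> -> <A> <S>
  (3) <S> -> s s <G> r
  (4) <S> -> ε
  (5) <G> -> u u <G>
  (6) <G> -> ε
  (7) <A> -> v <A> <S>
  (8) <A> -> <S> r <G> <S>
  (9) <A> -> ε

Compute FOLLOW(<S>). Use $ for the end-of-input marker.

{$, r, s, v}

FIRST(<G>): from <G>->u u <G> we get {u}; from <G>->ε we get {ε}. So FIRST(<G>) = {ε, u}.
FIRST(<S>): from <S>-><A> we get {ε, r, s, v}; from <S>-><A> <S> we get {ε, r, s, v}; from <S>->s s <G> r we get {s}; from <S>->ε we get {ε}. So FIRST(<S>) = {ε, r, s, v}.
FIRST(<A>): from <A>->v <A> <S> we get {v}; from <A>-><S> r <G> <S> we get {r, s, v}; from <A>->ε we get {ε}. So FIRST(<A>) = {ε, r, s, v}.
FOLLOW(<S>) includes $ since <S> is the start symbol.
FOLLOW(<S>): in <S>-><A> <S>, the suffix after <S> is empty (adds nothing new); in <A>->v <A> <S>, the suffix after <S> is empty, so FOLLOW(<S>) ⊇ FOLLOW(<A>) = {$, r, s, v}; in <A>-><S> r <G> <S> (occurrence 1), <S> is followed by r <G> <S> with FIRST {r}; in <A>-><S> r <G> <S> (occurrence 2), the suffix after <S> is empty, so FOLLOW(<S>) ⊇ FOLLOW(<A>) = {$, r, s, v}. Thus FOLLOW(<S>) = {$, r, s, v}.
FOLLOW(<A>): in <S>-><A>, the suffix after <A> is empty, so FOLLOW(<A>) ⊇ FOLLOW(<S>) = {$, r, s, v}; in <S>-><A> <S>, <A> is followed by <S> with FIRST {ε, r, s, v}; in <S>-><A> <S>, the suffix after <A> is nullable, so FOLLOW(<A>) ⊇ FOLLOW(<S>) = {$, r, s, v}; in <A>->v <A> <S>, <A> is followed by <S> with FIRST {ε, r, s, v}; in <A>->v <A> <S>, the suffix after <A> is nullable (adds nothing new). Thus FOLLOW(<A>) = {$, r, s, v}.
FOLLOW(<G>): in <S>->s s <G> r, <G> is followed by r with FIRST {r}; in <G>->u u <G>, the suffix after <G> is empty (adds nothing new); in <A>-><S> r <G> <S>, <G> is followed by <S> with FIRST {ε, r, s, v}; in <A>-><S> r <G> <S>, the suffix after <G> is nullable, so FOLLOW(<G>) ⊇ FOLLOW(<A>) = {$, r, s, v}. Thus FOLLOW(<G>) = {$, r, s, v}.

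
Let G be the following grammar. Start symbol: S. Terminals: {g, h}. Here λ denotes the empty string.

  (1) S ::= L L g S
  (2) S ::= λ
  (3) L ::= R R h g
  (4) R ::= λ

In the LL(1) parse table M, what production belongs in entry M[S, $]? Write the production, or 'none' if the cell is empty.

FIRST(R): from R::=λ we get {λ}. So FIRST(R) = {λ}.
FIRST(L): from L::=R R h g we get {h}. So FIRST(L) = {h}.
FIRST(S): from S::=L L g S we get {h}; from S::=λ we get {λ}. So FIRST(S) = {λ, h}.
FOLLOW(S) includes $ since S is the start symbol.
FOLLOW(S): in S::=L L g S, the suffix after S is empty (adds nothing new). Thus FOLLOW(S) = {$}.
For S ::= L L g S: FIRST(L L g S) = {h}, so it goes in M[S, t] for t ∈ {h}.
For S ::= λ: FIRST(λ) = {λ}, so it goes in M[S, t] for t ∈ {}; since λ ∈ FIRST, also for every t ∈ FOLLOW(S) = {$}.

S ::= λ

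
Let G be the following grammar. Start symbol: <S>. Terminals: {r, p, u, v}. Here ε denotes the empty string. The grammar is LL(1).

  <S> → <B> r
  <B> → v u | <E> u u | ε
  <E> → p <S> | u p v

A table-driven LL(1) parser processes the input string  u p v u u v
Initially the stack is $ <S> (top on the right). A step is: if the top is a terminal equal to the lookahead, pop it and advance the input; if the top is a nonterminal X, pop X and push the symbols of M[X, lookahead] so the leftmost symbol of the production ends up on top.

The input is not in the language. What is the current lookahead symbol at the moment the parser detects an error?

     Stack          Input          Action
  1  $ <S>          u p v u u v $  expand <S> → <B> r
  2  $ r <B>        u p v u u v $  expand <B> → <E> u u
  3  $ r u u <E>    u p v u u v $  expand <E> → u p v
  4  $ r u u v p u  u p v u u v $  match u
  5  $ r u u v p    p v u u v $    match p
  6  $ r u u v      v u u v $      match v
  7  $ r u u        u u v $        match u
  8  $ r u          u v $          match u
  9  $ r            v $            error: top is terminal r but lookahead is v

v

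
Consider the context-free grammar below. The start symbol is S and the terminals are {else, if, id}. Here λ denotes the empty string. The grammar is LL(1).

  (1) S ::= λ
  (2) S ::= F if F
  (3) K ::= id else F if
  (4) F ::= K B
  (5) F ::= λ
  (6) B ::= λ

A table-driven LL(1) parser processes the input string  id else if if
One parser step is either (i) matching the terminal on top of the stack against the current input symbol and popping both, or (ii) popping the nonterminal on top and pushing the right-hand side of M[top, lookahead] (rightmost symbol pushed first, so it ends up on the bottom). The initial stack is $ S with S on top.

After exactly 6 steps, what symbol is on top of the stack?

if

step 1: stack=$ S  input=id else if if $  — expand S ::= F if F
step 2: stack=$ F if F  input=id else if if $  — expand F ::= K B
step 3: stack=$ F if B K  input=id else if if $  — expand K ::= id else F if
step 4: stack=$ F if B if F else id  input=id else if if $  — match id
step 5: stack=$ F if B if F else  input=else if if $  — match else
step 6: stack=$ F if B if F  input=if if $  — expand F ::= λ
Stack after step 6: $ F if B if (top = if).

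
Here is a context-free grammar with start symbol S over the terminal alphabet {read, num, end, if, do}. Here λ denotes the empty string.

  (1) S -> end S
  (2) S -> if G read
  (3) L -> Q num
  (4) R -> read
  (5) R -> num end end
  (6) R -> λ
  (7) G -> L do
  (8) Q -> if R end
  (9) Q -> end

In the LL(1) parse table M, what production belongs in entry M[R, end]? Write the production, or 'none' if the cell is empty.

FIRST(S): from S->end S we get {end}; from S->if G read we get {if}. So FIRST(S) = {end, if}.
FIRST(R): from R->read we get {read}; from R->num end end we get {num}; from R->λ we get {λ}. So FIRST(R) = {λ, num, read}.
FIRST(Q): from Q->if R end we get {if}; from Q->end we get {end}. So FIRST(Q) = {end, if}.
FIRST(L): from L->Q num we get {end, if}. So FIRST(L) = {end, if}.
FIRST(G): from G->L do we get {end, if}. So FIRST(G) = {end, if}.
FOLLOW(S) includes $ since S is the start symbol.
FOLLOW(R): in Q->if R end, R is followed by end with FIRST {end}. Thus FOLLOW(R) = {end}.
For R -> read: FIRST(read) = {read}, so it goes in M[R, t] for t ∈ {read}.
For R -> num end end: FIRST(num end end) = {num}, so it goes in M[R, t] for t ∈ {num}.
For R -> λ: FIRST(λ) = {λ}, so it goes in M[R, t] for t ∈ {}; since λ ∈ FIRST, also for every t ∈ FOLLOW(R) = {end}.

R -> λ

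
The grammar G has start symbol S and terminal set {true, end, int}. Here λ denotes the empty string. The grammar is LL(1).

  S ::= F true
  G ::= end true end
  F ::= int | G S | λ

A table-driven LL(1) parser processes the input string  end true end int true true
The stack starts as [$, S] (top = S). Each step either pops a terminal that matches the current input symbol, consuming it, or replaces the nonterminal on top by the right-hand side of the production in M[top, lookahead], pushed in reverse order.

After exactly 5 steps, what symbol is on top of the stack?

     Stack                  Input                         Action
  1  $ S                    end true end int true true $  expand S ::= F true
  2  $ true F               end true end int true true $  expand F ::= G S
  3  $ true S G             end true end int true true $  expand G ::= end true end
  4  $ true S end true end  end true end int true true $  match end
  5  $ true S end true      true end int true true $      match true
Stack after step 5: $ true S end (top = end).

end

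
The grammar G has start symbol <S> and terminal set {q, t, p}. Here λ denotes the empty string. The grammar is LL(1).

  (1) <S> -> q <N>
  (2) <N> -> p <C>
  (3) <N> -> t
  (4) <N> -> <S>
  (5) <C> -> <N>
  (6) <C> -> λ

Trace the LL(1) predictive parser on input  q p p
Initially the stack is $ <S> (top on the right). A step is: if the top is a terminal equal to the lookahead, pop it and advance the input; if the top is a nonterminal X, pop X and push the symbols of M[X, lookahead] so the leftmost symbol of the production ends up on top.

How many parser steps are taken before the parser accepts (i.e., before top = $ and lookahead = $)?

step 1: stack=$ <S>  input=q p p $  — expand <S> -> q <N>
step 2: stack=$ <N> q  input=q p p $  — match q
step 3: stack=$ <N>  input=p p $  — expand <N> -> p <C>
step 4: stack=$ <C> p  input=p p $  — match p
step 5: stack=$ <C>  input=p $  — expand <C> -> <N>
step 6: stack=$ <N>  input=p $  — expand <N> -> p <C>
step 7: stack=$ <C> p  input=p $  — match p
step 8: stack=$ <C>  input=$  — expand <C> -> λ
Accept reached after 8 steps.

8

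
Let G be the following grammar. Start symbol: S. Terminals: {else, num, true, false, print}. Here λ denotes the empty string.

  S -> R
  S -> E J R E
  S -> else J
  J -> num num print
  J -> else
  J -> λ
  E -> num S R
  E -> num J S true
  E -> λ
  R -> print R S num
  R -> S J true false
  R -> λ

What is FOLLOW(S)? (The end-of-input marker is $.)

{$, else, num, print, true}

FIRST(J): from J->num num print we get {num}; from J->else we get {else}; from J->λ we get {λ}. So FIRST(J) = {λ, else, num}.
FIRST(E): from E->num S R we get {num}; from E->num J S true we get {num}; from E->λ we get {λ}. So FIRST(E) = {λ, num}.
FIRST(S): from S->R we get {λ, else, num, print, true}; from S->E J R E we get {λ, else, num, print, true}; from S->else J we get {else}. So FIRST(S) = {λ, else, num, print, true}.
FIRST(R): from R->print R S num we get {print}; from R->S J true false we get {else, num, print, true}; from R->λ we get {λ}. So FIRST(R) = {λ, else, num, print, true}.
FOLLOW(S) includes $ since S is the start symbol.
FOLLOW(S): in E->num S R, S is followed by R with FIRST {λ, else, num, print, true}; in E->num S R, the suffix after S is nullable, so FOLLOW(S) ⊇ FOLLOW(E) = {$, else, num, print, true}; in E->num J S true, S is followed by true with FIRST {true}; in R->print R S num, S is followed by num with FIRST {num}; in R->S J true false, S is followed by J true false with FIRST {else, num, true}. Thus FOLLOW(S) = {$, else, num, print, true}.
FOLLOW(J): in S->E J R E, J is followed by R E with FIRST {λ, else, num, print, true}; in S->E J R E, the suffix after J is nullable, so FOLLOW(J) ⊇ FOLLOW(S) = {$, else, num, print, true}; in S->else J, the suffix after J is empty, so FOLLOW(J) ⊇ FOLLOW(S) = {$, else, num, print, true}; in E->num J S true, J is followed by S true with FIRST {else, num, print, true}; in R->S J true false, J is followed by true false with FIRST {true}. Thus FOLLOW(J) = {$, else, num, print, true}.
FOLLOW(E): in S->E J R E (occurrence 1), E is followed by J R E with FIRST {λ, else, num, print, true}; in S->E J R E (occurrence 1), the suffix after E is nullable, so FOLLOW(E) ⊇ FOLLOW(S) = {$, else, num, print, true}; in S->E J R E (occurrence 2), the suffix after E is empty, so FOLLOW(E) ⊇ FOLLOW(S) = {$, else, num, print, true}. Thus FOLLOW(E) = {$, else, num, print, true}.
FOLLOW(R): in S->R, the suffix after R is empty, so FOLLOW(R) ⊇ FOLLOW(S) = {$, else, num, print, true}; in S->E J R E, R is followed by E with FIRST {λ, num}; in S->E J R E, the suffix after R is nullable, so FOLLOW(R) ⊇ FOLLOW(S) = {$, else, num, print, true}; in E->num S R, the suffix after R is empty, so FOLLOW(R) ⊇ FOLLOW(E) = {$, else, num, print, true}; in R->print R S num, R is followed by S num with FIRST {else, num, print, true}. Thus FOLLOW(R) = {$, else, num, print, true}.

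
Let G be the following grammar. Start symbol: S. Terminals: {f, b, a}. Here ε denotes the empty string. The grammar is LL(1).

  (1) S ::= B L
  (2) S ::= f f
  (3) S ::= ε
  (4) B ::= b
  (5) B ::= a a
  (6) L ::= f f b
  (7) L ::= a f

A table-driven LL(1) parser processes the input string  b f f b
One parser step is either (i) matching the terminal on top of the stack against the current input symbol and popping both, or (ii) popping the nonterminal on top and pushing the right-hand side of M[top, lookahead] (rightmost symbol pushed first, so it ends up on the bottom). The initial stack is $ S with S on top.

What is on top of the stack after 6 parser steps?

b

step 1: stack=$ S  input=b f f b $  — expand S ::= B L
step 2: stack=$ L B  input=b f f b $  — expand B ::= b
step 3: stack=$ L b  input=b f f b $  — match b
step 4: stack=$ L  input=f f b $  — expand L ::= f f b
step 5: stack=$ b f f  input=f f b $  — match f
step 6: stack=$ b f  input=f b $  — match f
Stack after step 6: $ b (top = b).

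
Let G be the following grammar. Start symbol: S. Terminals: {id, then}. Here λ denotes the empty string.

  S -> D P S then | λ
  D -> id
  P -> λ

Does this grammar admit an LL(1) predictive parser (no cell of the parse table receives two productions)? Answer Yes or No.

FIRST(S) = {λ, id}
FIRST(D) = {id}
FIRST(P) = {λ}
FOLLOW(S) = {$, then}
FOLLOW(D) = {id, then}
FOLLOW(P) = {id, then}
Each cell of M receives at most one production.

Yes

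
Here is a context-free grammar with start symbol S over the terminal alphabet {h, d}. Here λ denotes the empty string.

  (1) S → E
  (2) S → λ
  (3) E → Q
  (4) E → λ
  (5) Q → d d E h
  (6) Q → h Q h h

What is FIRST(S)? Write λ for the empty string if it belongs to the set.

FIRST(Q) = {d, h}
FIRST(E) = {λ, d, h}  (via Q)
FIRST(S) = {λ, d, h}  (via E)

{λ, d, h}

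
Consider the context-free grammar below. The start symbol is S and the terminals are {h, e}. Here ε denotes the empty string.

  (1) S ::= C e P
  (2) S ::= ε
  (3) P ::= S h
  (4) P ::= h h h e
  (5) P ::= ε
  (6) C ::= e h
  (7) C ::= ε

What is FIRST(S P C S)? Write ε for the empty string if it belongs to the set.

FIRST(C): from C::=e h we get {e}; from C::=ε we get {ε}. So FIRST(C) = {ε, e}.
FIRST(S): from S::=C e P we get {e}; from S::=ε we get {ε}. So FIRST(S) = {ε, e}.
FIRST(P): from P::=S h we get {e, h}; from P::=h h h e we get {h}; from P::=ε we get {ε}. So FIRST(P) = {ε, e, h}.
FIRST(S P C S): take FIRST of each symbol in turn, carrying on past any symbol whose FIRST contains ε; result {ε, e, h}.

{ε, e, h}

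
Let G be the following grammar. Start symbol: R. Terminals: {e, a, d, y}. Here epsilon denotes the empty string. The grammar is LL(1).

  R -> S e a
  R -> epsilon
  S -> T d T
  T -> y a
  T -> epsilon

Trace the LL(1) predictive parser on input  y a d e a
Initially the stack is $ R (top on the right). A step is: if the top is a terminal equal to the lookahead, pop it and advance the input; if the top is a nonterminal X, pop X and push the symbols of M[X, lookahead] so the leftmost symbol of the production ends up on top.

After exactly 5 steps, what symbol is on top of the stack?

d

step 1: stack=$ R  input=y a d e a $  — expand R -> S e a
step 2: stack=$ a e S  input=y a d e a $  — expand S -> T d T
step 3: stack=$ a e T d T  input=y a d e a $  — expand T -> y a
step 4: stack=$ a e T d a y  input=y a d e a $  — match y
step 5: stack=$ a e T d a  input=a d e a $  — match a
Stack after step 5: $ a e T d (top = d).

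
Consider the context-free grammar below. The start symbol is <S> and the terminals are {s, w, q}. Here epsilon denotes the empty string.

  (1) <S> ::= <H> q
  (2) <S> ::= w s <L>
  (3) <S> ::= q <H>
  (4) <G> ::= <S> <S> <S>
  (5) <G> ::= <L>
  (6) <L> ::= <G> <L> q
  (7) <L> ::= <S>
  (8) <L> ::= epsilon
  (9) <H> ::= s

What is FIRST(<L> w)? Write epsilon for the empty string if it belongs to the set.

FIRST(<H>) = {s}
FIRST(<S>) = {q, s, w}  (via <H> q)
FIRST(<G>) = {epsilon, q, s, w}  (via <S> <S> <S>, <L>)
FIRST(<L>) = {epsilon, q, s, w}  (via <G> <L> q, <S>)
FIRST(<L> w): take FIRST of each symbol in turn, carrying on past any symbol whose FIRST contains epsilon; result {q, s, w}.

{q, s, w}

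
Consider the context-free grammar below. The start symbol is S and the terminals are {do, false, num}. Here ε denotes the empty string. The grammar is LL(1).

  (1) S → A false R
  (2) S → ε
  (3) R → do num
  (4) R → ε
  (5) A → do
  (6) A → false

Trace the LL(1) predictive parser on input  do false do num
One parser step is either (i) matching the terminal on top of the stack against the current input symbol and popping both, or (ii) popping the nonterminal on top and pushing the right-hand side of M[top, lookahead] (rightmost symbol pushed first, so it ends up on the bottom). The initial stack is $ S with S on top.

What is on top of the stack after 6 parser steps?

num

step 1: stack=$ S  input=do false do num $  — expand S → A false R
step 2: stack=$ R false A  input=do false do num $  — expand A → do
step 3: stack=$ R false do  input=do false do num $  — match do
step 4: stack=$ R false  input=false do num $  — match false
step 5: stack=$ R  input=do num $  — expand R → do num
step 6: stack=$ num do  input=do num $  — match do
Stack after step 6: $ num (top = num).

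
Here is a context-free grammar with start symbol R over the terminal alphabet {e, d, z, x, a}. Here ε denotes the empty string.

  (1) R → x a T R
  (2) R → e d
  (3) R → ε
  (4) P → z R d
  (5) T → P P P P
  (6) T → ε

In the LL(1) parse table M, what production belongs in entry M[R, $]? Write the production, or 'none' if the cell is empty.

R → ε

FIRST(R) = {ε, e, x}
FIRST(P) = {z}
FIRST(T) = {ε, z}  (via P P P P)
FOLLOW(R) includes $ since R is the start symbol.
FOLLOW(R): in R→x a T R, the suffix after R is empty (adds nothing new); in P→z R d, R is followed by d with FIRST {d}. Thus FOLLOW(R) = {$, d}.
For R → x a T R: FIRST(x a T R) = {x}, so it goes in M[R, t] for t ∈ {x}.
For R → e d: FIRST(e d) = {e}, so it goes in M[R, t] for t ∈ {e}.
For R → ε: FIRST(ε) = {ε}, so it goes in M[R, t] for t ∈ {}; since ε ∈ FIRST, also for every t ∈ FOLLOW(R) = {$, d}.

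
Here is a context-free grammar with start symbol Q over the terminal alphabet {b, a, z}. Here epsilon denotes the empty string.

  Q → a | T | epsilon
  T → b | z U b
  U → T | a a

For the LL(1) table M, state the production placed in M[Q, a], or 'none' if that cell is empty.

FIRST(T) = {b, z}
FIRST(Q) = {epsilon, a, b, z}  (via T)
FIRST(U) = {a, b, z}  (via T)
FOLLOW(Q) includes $ since Q is the start symbol.
FOLLOW(Q): Q appears on no right-hand side. Thus FOLLOW(Q) = {$}.
For Q → a: FIRST(a) = {a}, so it goes in M[Q, t] for t ∈ {a}.
For Q → T: FIRST(T) = {b, z}, so it goes in M[Q, t] for t ∈ {b, z}.
For Q → epsilon: FIRST(epsilon) = {epsilon}, so it goes in M[Q, t] for t ∈ {}; since epsilon ∈ FIRST, also for every t ∈ FOLLOW(Q) = {$}.

Q → a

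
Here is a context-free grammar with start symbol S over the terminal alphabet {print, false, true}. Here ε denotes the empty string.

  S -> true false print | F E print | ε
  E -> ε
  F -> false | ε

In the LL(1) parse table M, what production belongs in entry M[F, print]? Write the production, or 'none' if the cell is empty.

F -> ε

FIRST(E): from E->ε we get {ε}. So FIRST(E) = {ε}.
FIRST(F): from F->false we get {false}; from F->ε we get {ε}. So FIRST(F) = {ε, false}.
FIRST(S): from S->true false print we get {true}; from S->F E print we get {false, print}; from S->ε we get {ε}. So FIRST(S) = {ε, false, print, true}.
FOLLOW(S) includes $ since S is the start symbol.
FOLLOW(F): in S->F E print, F is followed by E print with FIRST {print}. Thus FOLLOW(F) = {print}.
For F -> false: FIRST(false) = {false}, so it goes in M[F, t] for t ∈ {false}.
For F -> ε: FIRST(ε) = {ε}, so it goes in M[F, t] for t ∈ {}; since ε ∈ FIRST, also for every t ∈ FOLLOW(F) = {print}.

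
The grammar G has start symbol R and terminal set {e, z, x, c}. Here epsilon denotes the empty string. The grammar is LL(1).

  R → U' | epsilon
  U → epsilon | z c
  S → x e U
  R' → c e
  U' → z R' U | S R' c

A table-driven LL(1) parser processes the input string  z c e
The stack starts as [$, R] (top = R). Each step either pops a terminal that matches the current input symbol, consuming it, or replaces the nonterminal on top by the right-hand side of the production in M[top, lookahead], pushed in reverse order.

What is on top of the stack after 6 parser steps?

U

     Stack     Input    Action
  1  $ R       z c e $  expand R → U'
  2  $ U'      z c e $  expand U' → z R' U
  3  $ U R' z  z c e $  match z
  4  $ U R'    c e $    expand R' → c e
  5  $ U e c   c e $    match c
  6  $ U e     e $      match e
Stack after step 6: $ U (top = U).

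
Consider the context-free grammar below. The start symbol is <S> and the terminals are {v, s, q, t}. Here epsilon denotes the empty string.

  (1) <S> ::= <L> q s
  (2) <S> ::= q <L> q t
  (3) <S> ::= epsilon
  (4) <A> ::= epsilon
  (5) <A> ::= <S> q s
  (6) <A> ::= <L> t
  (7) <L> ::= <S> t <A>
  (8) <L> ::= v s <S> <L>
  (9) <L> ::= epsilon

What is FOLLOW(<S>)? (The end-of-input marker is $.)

{$, q, t, v}

FIRST(<S>) = {epsilon, q, t, v}  (via <L> q s)
FIRST(<L>) = {epsilon, q, t, v}  (via <S> t <A>)
FIRST(<A>) = {epsilon, q, t, v}  (via <S> q s, <L> t)
FOLLOW(<S>) includes $ since <S> is the start symbol.
FOLLOW(<L>): in <S>::=<L> q s, <L> is followed by q s with FIRST {q}; in <S>::=q <L> q t, <L> is followed by q t with FIRST {q}; in <A>::=<L> t, <L> is followed by t with FIRST {t}; in <L>::=v s <S> <L>, the suffix after <L> is empty (adds nothing new). Thus FOLLOW(<L>) = {q, t}.
FOLLOW(<S>): in <A>::=<S> q s, <S> is followed by q s with FIRST {q}; in <L>::=<S> t <A>, <S> is followed by t <A> with FIRST {t}; in <L>::=v s <S> <L>, <S> is followed by <L> with FIRST {epsilon, q, t, v}; in <L>::=v s <S> <L>, the suffix after <S> is nullable, so FOLLOW(<S>) ⊇ FOLLOW(<L>) = {q, t}. Thus FOLLOW(<S>) = {$, q, t, v}.
FOLLOW(<A>): in <L>::=<S> t <A>, the suffix after <A> is empty, so FOLLOW(<A>) ⊇ FOLLOW(<L>) = {q, t}. Thus FOLLOW(<A>) = {q, t}.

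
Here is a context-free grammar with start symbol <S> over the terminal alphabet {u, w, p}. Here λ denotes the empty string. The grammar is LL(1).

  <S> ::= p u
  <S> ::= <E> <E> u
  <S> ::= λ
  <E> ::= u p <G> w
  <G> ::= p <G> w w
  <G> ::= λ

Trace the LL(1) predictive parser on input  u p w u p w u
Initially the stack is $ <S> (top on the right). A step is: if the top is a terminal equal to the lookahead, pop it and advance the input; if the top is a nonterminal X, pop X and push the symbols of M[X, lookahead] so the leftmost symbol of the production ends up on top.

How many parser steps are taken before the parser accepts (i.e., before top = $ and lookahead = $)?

      Stack              Input            Action
   1  $ <S>              u p w u p w u $  expand <S> ::= <E> <E> u
   2  $ u <E> <E>        u p w u p w u $  expand <E> ::= u p <G> w
   3  $ u <E> w <G> p u  u p w u p w u $  match u
   4  $ u <E> w <G> p    p w u p w u $    match p
   5  $ u <E> w <G>      w u p w u $      expand <G> ::= λ
   6  $ u <E> w          w u p w u $      match w
   7  $ u <E>            u p w u $        expand <E> ::= u p <G> w
   8  $ u w <G> p u      u p w u $        match u
   9  $ u w <G> p        p w u $          match p
  10  $ u w <G>          w u $            expand <G> ::= λ
  11  $ u w              w u $            match w
  12  $ u                u $              match u
Accept reached after 12 steps.

12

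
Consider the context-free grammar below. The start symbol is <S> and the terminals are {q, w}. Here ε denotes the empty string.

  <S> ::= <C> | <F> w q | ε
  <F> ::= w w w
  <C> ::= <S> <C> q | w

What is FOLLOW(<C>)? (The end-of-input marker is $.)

FIRST(<F>) = {w}
FIRST(<S>) = {ε, w}  (via <C>, <F> w q)
FIRST(<C>) = {w}  (via <S> <C> q)
FOLLOW(<S>) includes $ since <S> is the start symbol.
FOLLOW(<S>): in <C>::=<S> <C> q, <S> is followed by <C> q with FIRST {w}. Thus FOLLOW(<S>) = {$, w}.
FOLLOW(<F>): in <S>::=<F> w q, <F> is followed by w q with FIRST {w}. Thus FOLLOW(<F>) = {w}.
FOLLOW(<C>): in <S>::=<C>, the suffix after <C> is empty, so FOLLOW(<C>) ⊇ FOLLOW(<S>) = {$, w}; in <C>::=<S> <C> q, <C> is followed by q with FIRST {q}. Thus FOLLOW(<C>) = {$, q, w}.

{$, q, w}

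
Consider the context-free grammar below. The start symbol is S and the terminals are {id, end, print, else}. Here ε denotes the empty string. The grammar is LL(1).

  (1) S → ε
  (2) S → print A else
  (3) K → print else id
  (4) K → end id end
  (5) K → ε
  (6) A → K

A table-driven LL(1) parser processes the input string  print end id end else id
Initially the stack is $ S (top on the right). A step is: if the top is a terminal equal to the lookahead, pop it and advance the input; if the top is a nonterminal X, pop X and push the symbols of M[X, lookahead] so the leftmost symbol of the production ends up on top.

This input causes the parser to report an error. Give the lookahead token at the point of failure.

     Stack              Input                       Action
  1  $ S                print end id end else id $  expand S → print A else
  2  $ else A print     print end id end else id $  match print
  3  $ else A           end id end else id $        expand A → K
  4  $ else K           end id end else id $        expand K → end id end
  5  $ else end id end  end id end else id $        match end
  6  $ else end id      id end else id $            match id
  7  $ else end         end else id $               match end
  8  $ else             else id $                   match else
  9  $                  id $                        error: stack empty but input remains

id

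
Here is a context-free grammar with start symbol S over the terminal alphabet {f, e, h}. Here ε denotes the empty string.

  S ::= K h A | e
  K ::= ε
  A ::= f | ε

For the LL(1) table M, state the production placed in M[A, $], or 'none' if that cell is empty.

FIRST(K): from K::=ε we get {ε}. So FIRST(K) = {ε}.
FIRST(A): from A::=f we get {f}; from A::=ε we get {ε}. So FIRST(A) = {ε, f}.
FIRST(S): from S::=K h A we get {h}; from S::=e we get {e}. So FIRST(S) = {e, h}.
FOLLOW(S) includes $ since S is the start symbol.
FOLLOW(S): S appears on no right-hand side. Thus FOLLOW(S) = {$}.
FOLLOW(A): in S::=K h A, the suffix after A is empty, so FOLLOW(A) ⊇ FOLLOW(S) = {$}. Thus FOLLOW(A) = {$}.
For A ::= f: FIRST(f) = {f}, so it goes in M[A, t] for t ∈ {f}.
For A ::= ε: FIRST(ε) = {ε}, so it goes in M[A, t] for t ∈ {}; since ε ∈ FIRST, also for every t ∈ FOLLOW(A) = {$}.

A ::= ε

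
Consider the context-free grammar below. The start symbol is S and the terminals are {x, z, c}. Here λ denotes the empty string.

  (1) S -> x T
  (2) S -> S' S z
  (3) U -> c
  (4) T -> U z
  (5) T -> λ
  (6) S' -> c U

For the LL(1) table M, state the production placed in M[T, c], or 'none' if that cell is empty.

T -> U z

FIRST(U) = {c}
FIRST(S') = {c}
FIRST(S) = {c, x}  (via S' S z)
FIRST(T) = {λ, c}  (via U z)
FOLLOW(S) includes $ since S is the start symbol.
FOLLOW(S): in S->S' S z, S is followed by z with FIRST {z}. Thus FOLLOW(S) = {$, z}.
FOLLOW(T): in S->x T, the suffix after T is empty, so FOLLOW(T) ⊇ FOLLOW(S) = {$, z}. Thus FOLLOW(T) = {$, z}.
For T -> U z: FIRST(U z) = {c}, so it goes in M[T, t] for t ∈ {c}.
For T -> λ: FIRST(λ) = {λ}, so it goes in M[T, t] for t ∈ {}; since λ ∈ FIRST, also for every t ∈ FOLLOW(T) = {$, z}.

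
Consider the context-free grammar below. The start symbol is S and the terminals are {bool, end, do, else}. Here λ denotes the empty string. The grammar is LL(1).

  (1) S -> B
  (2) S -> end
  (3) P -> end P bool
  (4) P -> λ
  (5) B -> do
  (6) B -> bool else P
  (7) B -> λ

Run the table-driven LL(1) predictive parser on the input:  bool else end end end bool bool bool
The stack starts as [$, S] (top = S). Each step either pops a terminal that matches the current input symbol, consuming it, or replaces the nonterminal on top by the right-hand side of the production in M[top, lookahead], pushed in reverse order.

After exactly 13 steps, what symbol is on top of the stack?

bool

      Stack                   Input                                   Action
   1  $ S                     bool else end end end bool bool bool $  expand S -> B
   2  $ B                     bool else end end end bool bool bool $  expand B -> bool else P
   3  $ P else bool           bool else end end end bool bool bool $  match bool
   4  $ P else                else end end end bool bool bool $       match else
   5  $ P                     end end end bool bool bool $            expand P -> end P bool
   6  $ bool P end            end end end bool bool bool $            match end
   7  $ bool P                end end bool bool bool $                expand P -> end P bool
   8  $ bool bool P end       end end bool bool bool $                match end
   9  $ bool bool P           end bool bool bool $                    expand P -> end P bool
  10  $ bool bool bool P end  end bool bool bool $                    match end
  11  $ bool bool bool P      bool bool bool $                        expand P -> λ
  12  $ bool bool bool        bool bool bool $                        match bool
  13  $ bool bool             bool bool $                             match bool
Stack after step 13: $ bool (top = bool).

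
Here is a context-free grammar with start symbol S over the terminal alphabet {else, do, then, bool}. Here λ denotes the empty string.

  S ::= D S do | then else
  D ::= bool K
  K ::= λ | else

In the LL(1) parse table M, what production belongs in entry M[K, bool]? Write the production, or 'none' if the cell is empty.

K ::= λ

FIRST(D) = {bool}
FIRST(K) = {λ, else}
FIRST(S) = {bool, then}  (via D S do)
FOLLOW(S) includes $ since S is the start symbol.
FOLLOW(D): in S::=D S do, D is followed by S do with FIRST {bool, then}. Thus FOLLOW(D) = {bool, then}.
FOLLOW(K): in D::=bool K, the suffix after K is empty, so FOLLOW(K) ⊇ FOLLOW(D) = {bool, then}. Thus FOLLOW(K) = {bool, then}.
For K ::= λ: FIRST(λ) = {λ}, so it goes in M[K, t] for t ∈ {}; since λ ∈ FIRST, also for every t ∈ FOLLOW(K) = {bool, then}.
For K ::= else: FIRST(else) = {else}, so it goes in M[K, t] for t ∈ {else}.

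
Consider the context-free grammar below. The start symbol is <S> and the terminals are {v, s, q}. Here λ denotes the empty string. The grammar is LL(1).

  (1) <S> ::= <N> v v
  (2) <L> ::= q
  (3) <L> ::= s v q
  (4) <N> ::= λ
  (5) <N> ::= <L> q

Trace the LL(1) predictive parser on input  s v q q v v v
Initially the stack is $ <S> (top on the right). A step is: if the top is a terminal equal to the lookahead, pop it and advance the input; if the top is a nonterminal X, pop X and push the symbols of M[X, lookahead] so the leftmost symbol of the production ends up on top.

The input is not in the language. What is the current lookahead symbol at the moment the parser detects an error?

v

      Stack          Input            Action
   1  $ <S>          s v q q v v v $  expand <S> ::= <N> v v
   2  $ v v <N>      s v q q v v v $  expand <N> ::= <L> q
   3  $ v v q <L>    s v q q v v v $  expand <L> ::= s v q
   4  $ v v q q v s  s v q q v v v $  match s
   5  $ v v q q v    v q q v v v $    match v
   6  $ v v q q      q q v v v $      match q
   7  $ v v q        q v v v $        match q
   8  $ v v          v v v $          match v
   9  $ v            v v $            match v
  10  $              v $              error: stack empty but input remains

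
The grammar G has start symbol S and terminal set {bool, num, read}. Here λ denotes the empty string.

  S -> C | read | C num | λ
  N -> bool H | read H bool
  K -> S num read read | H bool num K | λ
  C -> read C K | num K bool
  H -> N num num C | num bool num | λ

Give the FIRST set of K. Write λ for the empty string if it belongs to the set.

{λ, bool, num, read}

FIRST(N) = {bool, read}
FIRST(C) = {num, read}
FIRST(S) = {λ, num, read}  (via C, C num)
FIRST(H) = {λ, bool, num, read}  (via N num num C)
FIRST(K) = {λ, bool, num, read}  (via S num read read, H bool num K)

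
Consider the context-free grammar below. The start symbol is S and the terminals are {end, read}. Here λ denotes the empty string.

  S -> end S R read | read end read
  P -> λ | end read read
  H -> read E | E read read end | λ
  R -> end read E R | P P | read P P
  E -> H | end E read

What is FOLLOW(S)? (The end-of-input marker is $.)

{$, end, read}

FIRST(S) = {end, read}
FIRST(P) = {λ, end}
FIRST(R) = {λ, end, read}  (via P P)
FIRST(H) = {λ, end, read}  (via E read read end)
FIRST(E) = {λ, end, read}  (via H)
FOLLOW(S) includes $ since S is the start symbol.
FOLLOW(S): in S->end S R read, S is followed by R read with FIRST {end, read}. Thus FOLLOW(S) = {$, end, read}.
FOLLOW(R): in S->end S R read, R is followed by read with FIRST {read}; in R->end read E R, the suffix after R is empty (adds nothing new). Thus FOLLOW(R) = {read}.
FOLLOW(P): in R->P P (occurrence 1), P is followed by P with FIRST {λ, end}; in R->P P (occurrence 1), the suffix after P is nullable, so FOLLOW(P) ⊇ FOLLOW(R) = {read}; in R->P P (occurrence 2), the suffix after P is empty, so FOLLOW(P) ⊇ FOLLOW(R) = {read}; in R->read P P (occurrence 1), P is followed by P with FIRST {λ, end}; in R->read P P (occurrence 1), the suffix after P is nullable, so FOLLOW(P) ⊇ FOLLOW(R) = {read}; in R->read P P (occurrence 2), the suffix after P is empty, so FOLLOW(P) ⊇ FOLLOW(R) = {read}. Thus FOLLOW(P) = {end, read}.
FOLLOW(H): in E->H, the suffix after H is empty, so FOLLOW(H) ⊇ FOLLOW(E) = {end, read}. Thus FOLLOW(H) = {end, read}.
FOLLOW(E): in H->read E, the suffix after E is empty, so FOLLOW(E) ⊇ FOLLOW(H) = {end, read}; in H->E read read end, E is followed by read read end with FIRST {read}; in R->end read E R, E is followed by R with FIRST {λ, end, read}; in R->end read E R, the suffix after E is nullable, so FOLLOW(E) ⊇ FOLLOW(R) = {read}; in E->end E read, E is followed by read with FIRST {read}. Thus FOLLOW(E) = {end, read}.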